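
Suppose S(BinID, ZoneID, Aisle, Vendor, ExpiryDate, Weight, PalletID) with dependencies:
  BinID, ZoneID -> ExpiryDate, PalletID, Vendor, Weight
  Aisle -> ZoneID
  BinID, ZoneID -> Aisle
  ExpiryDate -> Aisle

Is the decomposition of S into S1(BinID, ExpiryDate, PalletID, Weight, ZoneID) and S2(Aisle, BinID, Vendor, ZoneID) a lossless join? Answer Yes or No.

The shared attributes are {BinID, ZoneID} and {BinID, ZoneID}⁺ = {Aisle, BinID, ExpiryDate, PalletID, Vendor, Weight, ZoneID}.
S1 is contained in that closure, so S1 ∩ S2 -> S1 holds and the join is lossless.

Yes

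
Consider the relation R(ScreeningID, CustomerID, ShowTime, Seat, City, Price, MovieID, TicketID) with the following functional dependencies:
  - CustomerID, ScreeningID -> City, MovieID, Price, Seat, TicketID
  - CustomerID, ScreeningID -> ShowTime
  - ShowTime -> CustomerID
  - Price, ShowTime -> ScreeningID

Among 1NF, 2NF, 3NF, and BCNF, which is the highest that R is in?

Candidate keys: {CustomerID, ScreeningID}, {Price, ShowTime}, {ScreeningID, ShowTime}. Prime attributes: {CustomerID, Price, ScreeningID, ShowTime}.
For ShowTime -> CustomerID we have {ShowTime}⁺ = {CustomerID, ShowTime}; {ShowTime} is not a superkey, so BCNF fails.
But every attribute on its right side ({CustomerID}) is prime, and the same holds for every other non-superkey FD, so 3NF still holds.

3NF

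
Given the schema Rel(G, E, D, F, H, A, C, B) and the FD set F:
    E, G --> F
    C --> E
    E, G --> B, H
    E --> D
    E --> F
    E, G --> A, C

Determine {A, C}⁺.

{A, C, D, E, F}

Start with {A, C}.
C --> E applies; add {E} → now {A, C, E}.
E --> D applies; add {D} → now {A, C, D, E}.
E --> F applies; add {F} → now {A, C, D, E, F}.
No further FD applies.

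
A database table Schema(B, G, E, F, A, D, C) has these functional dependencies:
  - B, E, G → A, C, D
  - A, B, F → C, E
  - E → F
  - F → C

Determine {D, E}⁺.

{C, D, E, F}

Start with {D, E}.
E → F applies; add {F} → now {D, E, F}.
F → C applies; add {C} → now {C, D, E, F}.
No further FD applies.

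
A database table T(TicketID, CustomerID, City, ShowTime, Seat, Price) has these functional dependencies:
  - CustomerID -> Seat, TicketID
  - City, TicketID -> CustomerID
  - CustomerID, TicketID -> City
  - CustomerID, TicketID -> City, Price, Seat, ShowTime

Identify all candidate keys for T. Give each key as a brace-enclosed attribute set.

{City, TicketID}, {CustomerID}

{CustomerID}⁺ = {City, CustomerID, Price, Seat, ShowTime, TicketID}, which is every attribute, so {CustomerID} is a candidate key.
{City, TicketID}⁺ = {City, CustomerID, Price, Seat, ShowTime, TicketID}, which is every attribute, so {City, TicketID} is a candidate key.
These are minimal and exhaustive — every other superkey contains one of them.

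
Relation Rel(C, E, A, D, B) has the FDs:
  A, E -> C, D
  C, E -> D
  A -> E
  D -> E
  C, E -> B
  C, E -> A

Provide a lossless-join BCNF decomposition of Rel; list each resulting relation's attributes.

{A, B, C, D}; {D, E}

Candidate keys of the original relation: {A}, {C, D}, {C, E}.
In {A, B, C, D, E}, {D} is not a superkey ({D}⁺ restricted to this set is {D, E}), so split on D -> E into {D, E} and {A, B, C, D}.
{D, E} is in BCNF.
{A, B, C, D} is in BCNF.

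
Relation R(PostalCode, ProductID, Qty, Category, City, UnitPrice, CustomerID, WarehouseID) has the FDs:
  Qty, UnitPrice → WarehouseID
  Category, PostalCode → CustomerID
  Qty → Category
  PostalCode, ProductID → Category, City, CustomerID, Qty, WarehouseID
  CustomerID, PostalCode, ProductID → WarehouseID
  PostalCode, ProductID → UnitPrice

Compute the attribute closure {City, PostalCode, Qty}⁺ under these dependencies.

{Category, City, CustomerID, PostalCode, Qty}

Start with {City, PostalCode, Qty}.
Qty → Category applies; add {Category} → now {Category, City, PostalCode, Qty}.
Category, PostalCode → CustomerID applies; add {CustomerID} → now {Category, City, CustomerID, PostalCode, Qty}.
No further FD applies.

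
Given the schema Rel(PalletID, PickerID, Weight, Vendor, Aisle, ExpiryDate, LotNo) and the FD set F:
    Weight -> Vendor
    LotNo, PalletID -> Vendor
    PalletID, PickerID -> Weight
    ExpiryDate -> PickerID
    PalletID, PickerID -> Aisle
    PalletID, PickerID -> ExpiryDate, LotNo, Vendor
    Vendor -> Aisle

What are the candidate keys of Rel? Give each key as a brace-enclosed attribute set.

Attributes never on any right-hand side: {PalletID} — every candidate key must contain it.
{ExpiryDate, PalletID}⁺ = {Aisle, ExpiryDate, LotNo, PalletID, PickerID, Vendor, Weight} — all of the relation — so {ExpiryDate, PalletID} is a candidate key.
{PalletID, PickerID}⁺ = {Aisle, ExpiryDate, LotNo, PalletID, PickerID, Vendor, Weight} — all of the relation — so {PalletID, PickerID} is a candidate key.
These are minimal and exhaustive — every other superkey contains one of them.

{ExpiryDate, PalletID}, {PalletID, PickerID}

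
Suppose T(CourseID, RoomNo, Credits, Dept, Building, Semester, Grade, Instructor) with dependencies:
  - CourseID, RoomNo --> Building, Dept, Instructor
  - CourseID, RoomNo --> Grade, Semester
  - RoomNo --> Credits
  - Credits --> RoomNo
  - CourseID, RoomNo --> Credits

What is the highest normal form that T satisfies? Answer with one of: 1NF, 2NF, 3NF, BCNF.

Candidate keys: {CourseID, Credits}, {CourseID, RoomNo}. Prime attributes: {CourseID, Credits, RoomNo}.
For RoomNo --> Credits we have {RoomNo}⁺ = {Credits, RoomNo}; {RoomNo} is not a superkey, so BCNF fails.
But every attribute on its right side ({Credits}) is prime, and the same holds for every other non-superkey FD, so 3NF still holds.

3NF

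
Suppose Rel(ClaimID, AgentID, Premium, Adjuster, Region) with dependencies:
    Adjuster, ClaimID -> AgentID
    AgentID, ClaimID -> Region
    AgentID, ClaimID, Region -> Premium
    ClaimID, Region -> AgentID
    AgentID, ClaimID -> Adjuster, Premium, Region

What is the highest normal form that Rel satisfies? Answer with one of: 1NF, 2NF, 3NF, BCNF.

Candidate keys: {Adjuster, ClaimID}, {AgentID, ClaimID}, {ClaimID, Region}. Prime attributes: {Adjuster, AgentID, ClaimID, Region}.
The left-hand side of every FD is a superkey, so BCNF is satisfied.

BCNF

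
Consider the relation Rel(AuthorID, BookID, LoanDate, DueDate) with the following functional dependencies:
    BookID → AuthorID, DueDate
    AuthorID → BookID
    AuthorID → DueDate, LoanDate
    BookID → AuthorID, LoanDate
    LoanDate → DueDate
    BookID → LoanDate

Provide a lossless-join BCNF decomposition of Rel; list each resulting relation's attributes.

{AuthorID, BookID, LoanDate}; {DueDate, LoanDate}

Candidate keys of the original relation: {AuthorID}, {BookID}.
{AuthorID, BookID, DueDate, LoanDate}: {LoanDate} determines {DueDate, LoanDate} here but is not a superkey — split on LoanDate → DueDate, giving {DueDate, LoanDate} and {AuthorID, BookID, LoanDate}.
{DueDate, LoanDate} has no BCNF violation.
{AuthorID, BookID, LoanDate} has no BCNF violation.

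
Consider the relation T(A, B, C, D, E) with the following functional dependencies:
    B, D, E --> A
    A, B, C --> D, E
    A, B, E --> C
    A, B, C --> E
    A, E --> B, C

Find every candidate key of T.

{A, E} is a candidate key since {A, E}⁺ = {A, B, C, D, E} covers every attribute.
{A, B, C} is a candidate key since {A, B, C}⁺ = {A, B, C, D, E} covers every attribute.
{B, D, E} is a candidate key since {B, D, E}⁺ = {A, B, C, D, E} covers every attribute.
These are minimal and exhaustive — every other superkey contains one of them.

{A, B, C}, {A, E}, {B, D, E}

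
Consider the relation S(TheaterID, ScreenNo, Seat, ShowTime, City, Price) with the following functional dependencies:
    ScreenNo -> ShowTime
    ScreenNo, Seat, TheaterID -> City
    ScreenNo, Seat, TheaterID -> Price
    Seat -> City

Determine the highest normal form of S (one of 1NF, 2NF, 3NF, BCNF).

Candidate key: {ScreenNo, Seat, TheaterID}. Prime attributes: {ScreenNo, Seat, TheaterID}.
ScreenNo -> ShowTime breaks BCNF: {ScreenNo}⁺ = {ScreenNo, ShowTime}, so {ScreenNo} is not a superkey.
ScreenNo -> ShowTime has non-prime {ShowTime} on the right and a non-superkey on the left, so 3NF fails.
Since {ScreenNo} ⊂ {ScreenNo, Seat, TheaterID} and {ScreenNo}⁺ ⊇ {ShowTime} with {ShowTime} non-prime, there is a partial dependency; 2NF fails.

1NF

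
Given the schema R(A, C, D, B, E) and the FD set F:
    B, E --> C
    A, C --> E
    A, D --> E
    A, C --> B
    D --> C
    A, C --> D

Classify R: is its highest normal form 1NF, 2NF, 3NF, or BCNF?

3NF

Candidate keys: {A, B, E}, {A, C}, {A, D}. Prime attributes: {A, B, C, D, E}.
For B, E --> C we have {B, E}⁺ = {B, C, E}; {B, E} is not a superkey, so BCNF fails.
Since {C} ⊆ prime attributes and every other non-superkey FD also has a prime right side, the schema is in 3NF.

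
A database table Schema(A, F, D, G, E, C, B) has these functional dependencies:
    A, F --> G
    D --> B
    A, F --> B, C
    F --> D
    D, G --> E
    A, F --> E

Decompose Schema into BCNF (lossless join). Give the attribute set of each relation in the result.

Candidate key of the original relation: {A, F}.
In {A, B, C, D, E, F, G}, {D} is not a superkey ({D}⁺ restricted to this set is {B, D}), so split on D --> B into {B, D} and {A, C, D, E, F, G}.
{B, D} has no BCNF violation.
In {A, C, D, E, F, G}, {F} is not a superkey ({F}⁺ restricted to this set is {D, F}), so split on F --> D into {D, F} and {A, C, E, F, G}.
{D, F} has no BCNF violation.
In {A, C, E, F, G}, {F, G} is not a superkey ({F, G}⁺ restricted to this set is {E, F, G}), so split on F, G --> E into {E, F, G} and {A, C, F, G}.
{E, F, G} has no BCNF violation.
{A, C, F, G} has no BCNF violation.

{A, C, F, G}; {B, D}; {D, F}; {E, F, G}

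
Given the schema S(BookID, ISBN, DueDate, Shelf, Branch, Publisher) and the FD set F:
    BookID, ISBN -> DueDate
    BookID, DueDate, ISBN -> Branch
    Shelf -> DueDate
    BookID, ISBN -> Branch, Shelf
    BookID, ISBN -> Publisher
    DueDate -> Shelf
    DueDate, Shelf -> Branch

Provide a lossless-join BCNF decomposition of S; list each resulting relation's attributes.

{BookID, ISBN, Publisher, Shelf}; {Branch, DueDate, Shelf}

Candidate key of the original relation: {BookID, ISBN}.
{BookID, Branch, DueDate, ISBN, Publisher, Shelf}: {Shelf} determines {Branch, DueDate, Shelf} here but is not a superkey — split on Shelf -> Branch, DueDate, giving {Branch, DueDate, Shelf} and {BookID, ISBN, Publisher, Shelf}.
{Branch, DueDate, Shelf}: every determinant is a superkey — BCNF.
{BookID, ISBN, Publisher, Shelf}: every determinant is a superkey — BCNF.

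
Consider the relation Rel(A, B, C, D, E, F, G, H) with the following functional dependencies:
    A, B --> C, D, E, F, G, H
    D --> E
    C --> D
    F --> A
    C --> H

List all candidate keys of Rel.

{A, B}, {B, F}

Attributes never on any right-hand side: {B} — every candidate key must contain it.
{A, B}⁺ = {A, B, C, D, E, F, G, H} — all of the relation — so {A, B} is a candidate key.
{B, F}⁺ = {A, B, C, D, E, F, G, H} — all of the relation — so {B, F} is a candidate key.
Any other superkey properly contains one of these, so there are no further candidate keys.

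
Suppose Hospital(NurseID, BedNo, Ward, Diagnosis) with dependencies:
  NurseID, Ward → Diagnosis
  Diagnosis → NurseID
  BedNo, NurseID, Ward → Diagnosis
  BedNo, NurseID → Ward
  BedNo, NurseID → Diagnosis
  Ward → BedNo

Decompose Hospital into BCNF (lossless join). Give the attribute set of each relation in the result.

Candidate keys of the original relation: {BedNo, Diagnosis}, {BedNo, NurseID}, {Diagnosis, Ward}, {NurseID, Ward}.
Within {BedNo, Diagnosis, NurseID, Ward}: {Diagnosis}⁺ ∩ {BedNo, Diagnosis, NurseID, Ward} = {Diagnosis, NurseID}, not the whole set, so Diagnosis → NurseID violates BCNF; decompose into {Diagnosis, NurseID} and {BedNo, Diagnosis, Ward}.
{Diagnosis, NurseID}: every determinant is a superkey — BCNF.
Within {BedNo, Diagnosis, Ward}: {Ward}⁺ ∩ {BedNo, Diagnosis, Ward} = {BedNo, Ward}, not the whole set, so Ward → BedNo violates BCNF; decompose into {BedNo, Ward} and {Diagnosis, Ward}.
{BedNo, Ward}: every determinant is a superkey — BCNF.
{Diagnosis, Ward}: every determinant is a superkey — BCNF.

{BedNo, Ward}; {Diagnosis, NurseID}; {Diagnosis, Ward}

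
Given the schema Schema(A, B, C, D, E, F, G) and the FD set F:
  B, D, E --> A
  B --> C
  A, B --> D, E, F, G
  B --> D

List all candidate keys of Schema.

Attributes never on any right-hand side: {B} — every candidate key must contain it.
{A, B}⁺ = {A, B, C, D, E, F, G} — all of the relation — so {A, B} is a candidate key.
{B, E}⁺ = {A, B, C, D, E, F, G} — all of the relation — so {B, E} is a candidate key.
Any other superkey properly contains one of these, so there are no further candidate keys.

{A, B}, {B, E}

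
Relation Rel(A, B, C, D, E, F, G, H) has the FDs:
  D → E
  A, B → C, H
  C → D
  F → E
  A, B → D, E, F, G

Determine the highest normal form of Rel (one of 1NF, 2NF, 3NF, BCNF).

2NF

Candidate key: {A, B}. Prime attributes: {A, B}.
D → E: {D}⁺ = {D, E}, which is not all of the attributes, so the left side is not a superkey — BCNF is violated.
D → E determines the non-prime attribute {E} from a non-superkey — 3NF is violated.
No proper subset of a key has a non-prime attribute in its closure, so there is no partial dependency; 2NF holds.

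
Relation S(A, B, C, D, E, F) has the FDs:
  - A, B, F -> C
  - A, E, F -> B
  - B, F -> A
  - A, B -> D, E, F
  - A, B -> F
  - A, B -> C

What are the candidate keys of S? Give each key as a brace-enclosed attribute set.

{A, B}, {A, E, F}, {B, F}

{A, B}⁺ = {A, B, C, D, E, F}, which is every attribute, so {A, B} is a candidate key.
{B, F}⁺ = {A, B, C, D, E, F}, which is every attribute, so {B, F} is a candidate key.
{A, E, F}⁺ = {A, B, C, D, E, F}, which is every attribute, so {A, E, F} is a candidate key.
These are minimal and exhaustive — every other superkey contains one of them.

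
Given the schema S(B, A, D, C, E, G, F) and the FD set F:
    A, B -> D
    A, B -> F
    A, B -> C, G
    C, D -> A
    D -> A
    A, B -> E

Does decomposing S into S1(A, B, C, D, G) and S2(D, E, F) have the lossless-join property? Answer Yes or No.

No

The shared attributes are {D} and {D}⁺ = {A, D}.
The closure covers neither S1 nor S2 entirely; the join is not lossless.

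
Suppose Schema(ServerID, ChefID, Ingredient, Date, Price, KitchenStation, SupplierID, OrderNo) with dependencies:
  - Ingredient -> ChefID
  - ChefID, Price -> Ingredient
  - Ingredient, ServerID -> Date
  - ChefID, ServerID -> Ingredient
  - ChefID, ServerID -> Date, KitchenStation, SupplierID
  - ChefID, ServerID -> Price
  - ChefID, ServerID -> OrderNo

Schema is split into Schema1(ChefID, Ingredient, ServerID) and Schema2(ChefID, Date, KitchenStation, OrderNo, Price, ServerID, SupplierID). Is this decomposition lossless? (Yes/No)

The shared attributes are {ChefID, ServerID} and {ChefID, ServerID}⁺ = {ChefID, Date, Ingredient, KitchenStation, OrderNo, Price, ServerID, SupplierID}.
Schema1 is contained in that closure, so Schema1 ∩ Schema2 -> Schema1 holds and the join is lossless.

Yes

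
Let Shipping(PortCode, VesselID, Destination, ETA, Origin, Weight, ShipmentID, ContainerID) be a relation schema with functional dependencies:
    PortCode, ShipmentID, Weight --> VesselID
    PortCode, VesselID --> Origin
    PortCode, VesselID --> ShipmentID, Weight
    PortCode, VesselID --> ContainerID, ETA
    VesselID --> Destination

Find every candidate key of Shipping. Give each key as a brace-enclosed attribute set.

{PortCode, ShipmentID, Weight}, {PortCode, VesselID}

Attributes never on any right-hand side: {PortCode} — every candidate key must contain it.
{PortCode, VesselID} is a candidate key since {PortCode, VesselID}⁺ = {ContainerID, Destination, ETA, Origin, PortCode, ShipmentID, VesselID, Weight} covers every attribute.
{PortCode, ShipmentID, Weight} is a candidate key since {PortCode, ShipmentID, Weight}⁺ = {ContainerID, Destination, ETA, Origin, PortCode, ShipmentID, VesselID, Weight} covers every attribute.
These are minimal and exhaustive — every other superkey contains one of them.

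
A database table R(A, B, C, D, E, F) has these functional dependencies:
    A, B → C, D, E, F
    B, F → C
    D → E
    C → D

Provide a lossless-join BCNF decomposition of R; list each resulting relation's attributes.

{A, B, F}; {B, C, F}; {C, D}; {D, E}

Candidate key of the original relation: {A, B}.
{A, B, C, D, E, F}: {B, F} determines {B, C, D, E, F} here but is not a superkey — split on B, F → C, D, E, giving {B, C, D, E, F} and {A, B, F}.
{B, C, D, E, F}: {D} determines {D, E} here but is not a superkey — split on D → E, giving {D, E} and {B, C, D, F}.
{D, E}: every determinant is a superkey — BCNF.
{B, C, D, F}: {C} determines {C, D} here but is not a superkey — split on C → D, giving {C, D} and {B, C, F}.
{C, D}: every determinant is a superkey — BCNF.
{B, C, F}: every determinant is a superkey — BCNF.
{A, B, F}: every determinant is a superkey — BCNF.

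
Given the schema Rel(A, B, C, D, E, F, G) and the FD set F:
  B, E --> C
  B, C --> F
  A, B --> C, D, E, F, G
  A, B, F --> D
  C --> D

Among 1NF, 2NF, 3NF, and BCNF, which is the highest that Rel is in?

2NF

Candidate key: {A, B}. Prime attributes: {A, B}.
B, E --> C: {B, E}⁺ = {B, C, D, E, F}, which is not all of the attributes, so the left side is not a superkey — BCNF is violated.
B, E --> C determines the non-prime attribute {C} from a non-superkey — 3NF is violated.
Checking every proper subset of each key, none determines a non-prime attribute — 2NF is satisfied.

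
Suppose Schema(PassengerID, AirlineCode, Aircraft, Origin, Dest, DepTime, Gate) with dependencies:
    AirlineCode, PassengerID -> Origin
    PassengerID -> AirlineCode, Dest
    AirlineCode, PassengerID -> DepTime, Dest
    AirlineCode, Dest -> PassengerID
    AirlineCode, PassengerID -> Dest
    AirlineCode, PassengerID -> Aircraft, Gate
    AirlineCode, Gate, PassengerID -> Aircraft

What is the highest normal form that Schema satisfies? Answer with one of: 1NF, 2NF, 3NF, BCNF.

Candidate keys: {AirlineCode, Dest}, {PassengerID}. Prime attributes: {AirlineCode, Dest, PassengerID}.
Each dependency's left side is a superkey — BCNF holds.

BCNF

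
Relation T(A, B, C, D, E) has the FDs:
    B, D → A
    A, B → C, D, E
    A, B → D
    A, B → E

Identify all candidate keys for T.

{A, B}, {B, D}

No FD produces {B}, so it must be in every candidate key.
{A, B} is a candidate key since {A, B}⁺ = {A, B, C, D, E} covers every attribute.
{B, D} is a candidate key since {B, D}⁺ = {A, B, C, D, E} covers every attribute.
These are minimal and exhaustive — every other superkey contains one of them.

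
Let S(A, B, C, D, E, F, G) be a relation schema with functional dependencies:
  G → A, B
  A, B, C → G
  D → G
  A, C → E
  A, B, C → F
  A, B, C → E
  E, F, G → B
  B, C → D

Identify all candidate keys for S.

{B, C}, {C, D}, {C, G}

Attributes never on any right-hand side: {C} — every candidate key must contain it.
{B, C} is a candidate key since {B, C}⁺ = {A, B, C, D, E, F, G} covers every attribute.
{C, D} is a candidate key since {C, D}⁺ = {A, B, C, D, E, F, G} covers every attribute.
{C, G} is a candidate key since {C, G}⁺ = {A, B, C, D, E, F, G} covers every attribute.
No proper subset of any of these is a key, and no other minimal superkey exists.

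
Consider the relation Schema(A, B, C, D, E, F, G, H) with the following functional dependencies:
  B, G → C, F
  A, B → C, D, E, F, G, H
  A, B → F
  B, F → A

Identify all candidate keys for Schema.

{A, B}, {B, F}, {B, G}

No FD produces {B}, so it must be in every candidate key.
{A, B} is a candidate key since {A, B}⁺ = {A, B, C, D, E, F, G, H} covers every attribute.
{B, F} is a candidate key since {B, F}⁺ = {A, B, C, D, E, F, G, H} covers every attribute.
{B, G} is a candidate key since {B, G}⁺ = {A, B, C, D, E, F, G, H} covers every attribute.
Any other superkey properly contains one of these, so there are no further candidate keys.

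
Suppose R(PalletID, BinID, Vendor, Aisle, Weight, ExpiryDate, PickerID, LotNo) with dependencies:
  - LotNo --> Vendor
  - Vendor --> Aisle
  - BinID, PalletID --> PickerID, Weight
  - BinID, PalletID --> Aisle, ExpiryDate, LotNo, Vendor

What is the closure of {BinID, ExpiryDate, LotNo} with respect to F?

{Aisle, BinID, ExpiryDate, LotNo, Vendor}

Start with {BinID, ExpiryDate, LotNo}.
LotNo --> Vendor applies; add {Vendor} → now {BinID, ExpiryDate, LotNo, Vendor}.
Vendor --> Aisle applies; add {Aisle} → now {Aisle, BinID, ExpiryDate, LotNo, Vendor}.
No further FD applies.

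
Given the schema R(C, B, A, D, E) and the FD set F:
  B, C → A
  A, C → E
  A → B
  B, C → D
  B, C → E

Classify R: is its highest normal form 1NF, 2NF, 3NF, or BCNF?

3NF

Candidate keys: {A, C}, {B, C}. Prime attributes: {A, B, C}.
A → B: {A}⁺ = {A, B}, which is not all of the attributes, so the left side is not a superkey — BCNF is violated.
Its right-hand attributes {B} are all prime, as are those of every other non-superkey FD — the relation is in 3NF.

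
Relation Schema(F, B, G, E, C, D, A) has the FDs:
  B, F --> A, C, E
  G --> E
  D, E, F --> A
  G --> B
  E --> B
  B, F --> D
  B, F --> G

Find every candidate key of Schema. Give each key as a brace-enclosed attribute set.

No FD produces {F}, so it must be in every candidate key.
{B, F} is a candidate key since {B, F}⁺ = {A, B, C, D, E, F, G} covers every attribute.
{E, F} is a candidate key since {E, F}⁺ = {A, B, C, D, E, F, G} covers every attribute.
{F, G} is a candidate key since {F, G}⁺ = {A, B, C, D, E, F, G} covers every attribute.
Any other superkey properly contains one of these, so there are no further candidate keys.

{B, F}, {E, F}, {F, G}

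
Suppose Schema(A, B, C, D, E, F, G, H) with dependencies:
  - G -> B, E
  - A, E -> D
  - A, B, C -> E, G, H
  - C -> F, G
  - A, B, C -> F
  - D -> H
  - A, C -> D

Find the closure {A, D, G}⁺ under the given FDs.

{A, B, D, E, G, H}

Start with {A, D, G}.
G -> B, E applies; add {B, E} → now {A, B, D, E, G}.
D -> H applies; add {H} → now {A, B, D, E, G, H}.
No further FD applies.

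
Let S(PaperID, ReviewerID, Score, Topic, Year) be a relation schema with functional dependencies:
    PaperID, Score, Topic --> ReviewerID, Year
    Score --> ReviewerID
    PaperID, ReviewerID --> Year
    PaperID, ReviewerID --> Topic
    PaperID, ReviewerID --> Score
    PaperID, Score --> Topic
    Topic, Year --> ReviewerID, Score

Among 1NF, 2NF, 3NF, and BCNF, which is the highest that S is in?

3NF

Candidate keys: {PaperID, ReviewerID}, {PaperID, Score}, {PaperID, Topic, Year}. Prime attributes: {PaperID, ReviewerID, Score, Topic, Year}.
For Score --> ReviewerID we have {Score}⁺ = {ReviewerID, Score}; {Score} is not a superkey, so BCNF fails.
Its right-hand attributes {ReviewerID} are all prime, as are those of every other non-superkey FD — the relation is in 3NF.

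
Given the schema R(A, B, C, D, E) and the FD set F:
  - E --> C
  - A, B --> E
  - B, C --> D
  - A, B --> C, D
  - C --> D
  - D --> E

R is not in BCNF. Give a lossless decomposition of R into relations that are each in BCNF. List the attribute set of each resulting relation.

Candidate key of the original relation: {A, B}.
{A, B, C, D, E}: {E} determines {C, D, E} here but is not a superkey — split on E --> C, D, giving {C, D, E} and {A, B, E}.
{C, D, E}: every determinant is a superkey — BCNF.
{A, B, E}: every determinant is a superkey — BCNF.

{A, B, E}; {C, D, E}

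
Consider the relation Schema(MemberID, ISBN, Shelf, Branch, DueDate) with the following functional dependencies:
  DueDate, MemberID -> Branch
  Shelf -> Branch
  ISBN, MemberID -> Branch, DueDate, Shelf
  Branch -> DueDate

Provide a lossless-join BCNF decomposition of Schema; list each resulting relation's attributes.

Candidate key of the original relation: {ISBN, MemberID}.
In {Branch, DueDate, ISBN, MemberID, Shelf}, {DueDate, MemberID} is not a superkey ({DueDate, MemberID}⁺ restricted to this set is {Branch, DueDate, MemberID}), so split on DueDate, MemberID -> Branch into {Branch, DueDate, MemberID} and {DueDate, ISBN, MemberID, Shelf}.
In {Branch, DueDate, MemberID}, {Branch} is not a superkey ({Branch}⁺ restricted to this set is {Branch, DueDate}), so split on Branch -> DueDate into {Branch, DueDate} and {Branch, MemberID}.
{Branch, DueDate}: every determinant is a superkey — BCNF.
{Branch, MemberID}: every determinant is a superkey — BCNF.
In {DueDate, ISBN, MemberID, Shelf}, {Shelf} is not a superkey ({Shelf}⁺ restricted to this set is {DueDate, Shelf}), so split on Shelf -> DueDate into {DueDate, Shelf} and {ISBN, MemberID, Shelf}.
{DueDate, Shelf}: every determinant is a superkey — BCNF.
{ISBN, MemberID, Shelf}: every determinant is a superkey — BCNF.

{Branch, DueDate}; {Branch, MemberID}; {DueDate, Shelf}; {ISBN, MemberID, Shelf}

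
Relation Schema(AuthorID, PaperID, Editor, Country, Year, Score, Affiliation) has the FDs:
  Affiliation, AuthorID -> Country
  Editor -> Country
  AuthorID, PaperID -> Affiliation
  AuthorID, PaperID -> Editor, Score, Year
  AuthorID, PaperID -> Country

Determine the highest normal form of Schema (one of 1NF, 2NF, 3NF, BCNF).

2NF

Candidate key: {AuthorID, PaperID}. Prime attributes: {AuthorID, PaperID}.
For Affiliation, AuthorID -> Country we have {Affiliation, AuthorID}⁺ = {Affiliation, AuthorID, Country}; {Affiliation, AuthorID} is not a superkey, so BCNF fails.
Because {Country} is non-prime and the left side of Affiliation, AuthorID -> Country is not a superkey, the relation is not in 3NF.
No non-prime attribute depends on a proper subset of any candidate key, so 2NF holds.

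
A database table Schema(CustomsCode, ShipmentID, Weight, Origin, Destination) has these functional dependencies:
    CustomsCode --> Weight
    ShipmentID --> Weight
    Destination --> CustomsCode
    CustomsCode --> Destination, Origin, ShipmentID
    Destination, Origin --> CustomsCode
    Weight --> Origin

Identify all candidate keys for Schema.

{CustomsCode}⁺ = {CustomsCode, Destination, Origin, ShipmentID, Weight} — all of the relation — so {CustomsCode} is a candidate key.
{Destination}⁺ = {CustomsCode, Destination, Origin, ShipmentID, Weight} — all of the relation — so {Destination} is a candidate key.
No proper subset of any of these is a key, and no other minimal superkey exists.

{CustomsCode}, {Destination}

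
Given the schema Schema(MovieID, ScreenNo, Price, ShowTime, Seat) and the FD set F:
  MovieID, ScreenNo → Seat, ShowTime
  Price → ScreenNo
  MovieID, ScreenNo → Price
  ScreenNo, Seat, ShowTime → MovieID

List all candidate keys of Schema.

{MovieID, Price}, {MovieID, ScreenNo}, {Price, Seat, ShowTime}, {ScreenNo, Seat, ShowTime}

Closure of {MovieID, Price} is {MovieID, Price, ScreenNo, Seat, ShowTime}, the whole schema; {MovieID, Price} is a candidate key.
Closure of {MovieID, ScreenNo} is {MovieID, Price, ScreenNo, Seat, ShowTime}, the whole schema; {MovieID, ScreenNo} is a candidate key.
Closure of {Price, Seat, ShowTime} is {MovieID, Price, ScreenNo, Seat, ShowTime}, the whole schema; {Price, Seat, ShowTime} is a candidate key.
Closure of {ScreenNo, Seat, ShowTime} is {MovieID, Price, ScreenNo, Seat, ShowTime}, the whole schema; {ScreenNo, Seat, ShowTime} is a candidate key.
Any other superkey properly contains one of these, so there are no further candidate keys.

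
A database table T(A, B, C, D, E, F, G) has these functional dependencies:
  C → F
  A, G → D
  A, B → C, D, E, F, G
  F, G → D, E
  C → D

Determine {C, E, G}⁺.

{C, D, E, F, G}

Start with {C, E, G}.
C → F applies; add {F} → now {C, E, F, G}.
F, G → D, E applies; add {D} → now {C, D, E, F, G}.
No further FD applies.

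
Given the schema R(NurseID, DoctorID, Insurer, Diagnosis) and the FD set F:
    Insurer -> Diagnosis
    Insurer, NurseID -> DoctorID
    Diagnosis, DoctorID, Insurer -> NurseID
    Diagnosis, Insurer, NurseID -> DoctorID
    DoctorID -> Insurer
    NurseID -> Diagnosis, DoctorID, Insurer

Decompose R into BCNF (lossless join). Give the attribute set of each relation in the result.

Candidate keys of the original relation: {DoctorID}, {NurseID}.
Within {Diagnosis, DoctorID, Insurer, NurseID}: {Insurer}⁺ ∩ {Diagnosis, DoctorID, Insurer, NurseID} = {Diagnosis, Insurer}, not the whole set, so Insurer -> Diagnosis violates BCNF; decompose into {Diagnosis, Insurer} and {DoctorID, Insurer, NurseID}.
{Diagnosis, Insurer} has no BCNF violation.
{DoctorID, Insurer, NurseID} has no BCNF violation.

{Diagnosis, Insurer}; {DoctorID, Insurer, NurseID}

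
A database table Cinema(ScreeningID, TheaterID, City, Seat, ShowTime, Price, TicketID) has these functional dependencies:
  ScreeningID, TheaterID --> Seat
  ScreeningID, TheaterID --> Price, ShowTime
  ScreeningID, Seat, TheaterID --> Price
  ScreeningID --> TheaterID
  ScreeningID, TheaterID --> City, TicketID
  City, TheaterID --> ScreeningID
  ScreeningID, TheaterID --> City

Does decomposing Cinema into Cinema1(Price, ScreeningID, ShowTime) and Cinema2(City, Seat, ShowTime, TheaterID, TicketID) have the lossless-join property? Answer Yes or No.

The shared attributes are {ShowTime} and {ShowTime}⁺ = {ShowTime}.
Cinema1 ⊄ {ShowTime} and Cinema2 ⊄ {ShowTime}, so the split is lossy.

No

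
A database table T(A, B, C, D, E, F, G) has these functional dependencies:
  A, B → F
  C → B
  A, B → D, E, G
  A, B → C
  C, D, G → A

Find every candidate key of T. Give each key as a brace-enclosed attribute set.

{A, B}⁺ = {A, B, C, D, E, F, G} — all of the relation — so {A, B} is a candidate key.
{A, C}⁺ = {A, B, C, D, E, F, G} — all of the relation — so {A, C} is a candidate key.
{C, D, G}⁺ = {A, B, C, D, E, F, G} — all of the relation — so {C, D, G} is a candidate key.
Any other superkey properly contains one of these, so there are no further candidate keys.

{A, B}, {A, C}, {C, D, G}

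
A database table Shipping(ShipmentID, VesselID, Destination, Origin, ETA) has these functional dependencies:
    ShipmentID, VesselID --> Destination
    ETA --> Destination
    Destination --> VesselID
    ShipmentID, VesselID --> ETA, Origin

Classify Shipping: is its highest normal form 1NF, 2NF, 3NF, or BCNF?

3NF

Candidate keys: {Destination, ShipmentID}, {ETA, ShipmentID}, {ShipmentID, VesselID}. Prime attributes: {Destination, ETA, ShipmentID, VesselID}.
ETA --> Destination breaks BCNF: {ETA}⁺ = {Destination, ETA, VesselID}, so {ETA} is not a superkey.
Its right-hand attributes {Destination} are all prime, as are those of every other non-superkey FD — the relation is in 3NF.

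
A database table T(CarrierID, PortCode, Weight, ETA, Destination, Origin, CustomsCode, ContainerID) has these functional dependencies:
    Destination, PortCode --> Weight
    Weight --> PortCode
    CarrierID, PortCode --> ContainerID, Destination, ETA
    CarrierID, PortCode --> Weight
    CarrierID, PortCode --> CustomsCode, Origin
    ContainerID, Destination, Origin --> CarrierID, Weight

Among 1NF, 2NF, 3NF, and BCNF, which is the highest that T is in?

Candidate keys: {CarrierID, PortCode}, {CarrierID, Weight}, {ContainerID, Destination, Origin}. Prime attributes: {CarrierID, ContainerID, Destination, Origin, PortCode, Weight}.
Destination, PortCode --> Weight breaks BCNF: {Destination, PortCode}⁺ = {Destination, PortCode, Weight}, so {Destination, PortCode} is not a superkey.
Its right-hand attributes {Weight} are all prime, as are those of every other non-superkey FD — the relation is in 3NF.

3NF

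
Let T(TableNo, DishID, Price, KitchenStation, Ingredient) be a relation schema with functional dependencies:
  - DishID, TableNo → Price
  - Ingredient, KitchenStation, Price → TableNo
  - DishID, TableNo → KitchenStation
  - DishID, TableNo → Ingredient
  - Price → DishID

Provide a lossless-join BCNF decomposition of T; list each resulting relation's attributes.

Candidate keys of the original relation: {DishID, TableNo}, {Ingredient, KitchenStation, Price}, {Price, TableNo}.
In {DishID, Ingredient, KitchenStation, Price, TableNo}, {Price} is not a superkey ({Price}⁺ restricted to this set is {DishID, Price}), so split on Price → DishID into {DishID, Price} and {Ingredient, KitchenStation, Price, TableNo}.
{DishID, Price} is in BCNF.
{Ingredient, KitchenStation, Price, TableNo} is in BCNF.

{DishID, Price}; {Ingredient, KitchenStation, Price, TableNo}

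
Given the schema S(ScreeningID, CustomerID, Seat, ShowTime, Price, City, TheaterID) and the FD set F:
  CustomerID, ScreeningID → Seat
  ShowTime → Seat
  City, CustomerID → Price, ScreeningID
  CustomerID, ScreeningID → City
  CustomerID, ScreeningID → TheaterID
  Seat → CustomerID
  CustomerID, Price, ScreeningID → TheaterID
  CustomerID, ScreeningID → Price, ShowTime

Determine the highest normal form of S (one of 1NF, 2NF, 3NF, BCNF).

Candidate keys: {City, CustomerID}, {City, Seat}, {City, ShowTime}, {CustomerID, ScreeningID}, {ScreeningID, Seat}, {ScreeningID, ShowTime}. Prime attributes: {City, CustomerID, ScreeningID, Seat, ShowTime}.
ShowTime → Seat: {ShowTime}⁺ = {CustomerID, Seat, ShowTime}, which is not all of the attributes, so the left side is not a superkey — BCNF is violated.
But every attribute on its right side ({Seat}) is prime, and the same holds for every other non-superkey FD, so 3NF still holds.

3NF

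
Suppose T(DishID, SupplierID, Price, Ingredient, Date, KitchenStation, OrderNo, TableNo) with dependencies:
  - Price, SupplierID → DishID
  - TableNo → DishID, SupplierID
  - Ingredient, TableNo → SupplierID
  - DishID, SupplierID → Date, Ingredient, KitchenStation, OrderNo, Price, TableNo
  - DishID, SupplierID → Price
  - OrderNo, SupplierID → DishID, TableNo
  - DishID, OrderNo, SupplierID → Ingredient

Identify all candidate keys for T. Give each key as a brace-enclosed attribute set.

{TableNo}⁺ = {Date, DishID, Ingredient, KitchenStation, OrderNo, Price, SupplierID, TableNo} — all of the relation — so {TableNo} is a candidate key.
{DishID, SupplierID}⁺ = {Date, DishID, Ingredient, KitchenStation, OrderNo, Price, SupplierID, TableNo} — all of the relation — so {DishID, SupplierID} is a candidate key.
{OrderNo, SupplierID}⁺ = {Date, DishID, Ingredient, KitchenStation, OrderNo, Price, SupplierID, TableNo} — all of the relation — so {OrderNo, SupplierID} is a candidate key.
{Price, SupplierID}⁺ = {Date, DishID, Ingredient, KitchenStation, OrderNo, Price, SupplierID, TableNo} — all of the relation — so {Price, SupplierID} is a candidate key.
These are minimal and exhaustive — every other superkey contains one of them.

{DishID, SupplierID}, {OrderNo, SupplierID}, {Price, SupplierID}, {TableNo}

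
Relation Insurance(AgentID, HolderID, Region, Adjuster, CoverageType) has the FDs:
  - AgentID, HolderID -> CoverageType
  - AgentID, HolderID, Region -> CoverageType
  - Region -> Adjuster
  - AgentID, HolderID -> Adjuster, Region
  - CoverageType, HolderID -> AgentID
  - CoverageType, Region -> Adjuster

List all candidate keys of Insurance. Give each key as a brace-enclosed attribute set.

{AgentID, HolderID}, {CoverageType, HolderID}

Attributes never on any right-hand side: {HolderID} — every candidate key must contain it.
{AgentID, HolderID} is a candidate key since {AgentID, HolderID}⁺ = {Adjuster, AgentID, CoverageType, HolderID, Region} covers every attribute.
{CoverageType, HolderID} is a candidate key since {CoverageType, HolderID}⁺ = {Adjuster, AgentID, CoverageType, HolderID, Region} covers every attribute.
No proper subset of any of these is a key, and no other minimal superkey exists.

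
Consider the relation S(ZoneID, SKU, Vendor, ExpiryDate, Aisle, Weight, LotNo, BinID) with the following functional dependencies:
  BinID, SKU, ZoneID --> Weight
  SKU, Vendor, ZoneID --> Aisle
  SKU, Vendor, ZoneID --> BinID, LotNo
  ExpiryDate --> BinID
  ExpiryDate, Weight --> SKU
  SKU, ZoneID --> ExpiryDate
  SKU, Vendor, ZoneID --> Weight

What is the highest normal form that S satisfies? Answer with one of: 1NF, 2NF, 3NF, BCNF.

1NF

Candidate keys: {ExpiryDate, Vendor, Weight, ZoneID}, {SKU, Vendor, ZoneID}. Prime attributes: {ExpiryDate, SKU, Vendor, Weight, ZoneID}.
BinID, SKU, ZoneID --> Weight: {BinID, SKU, ZoneID}⁺ = {BinID, ExpiryDate, SKU, Weight, ZoneID}, which is not all of the attributes, so the left side is not a superkey — BCNF is violated.
Because {BinID} is non-prime and the left side of ExpiryDate --> BinID is not a superkey, the relation is not in 3NF.
{SKU, ZoneID} is a proper subset of the key {SKU, Vendor, ZoneID}, and {SKU, ZoneID}⁺ contains the non-prime attribute {BinID} — a partial dependency, so 2NF is violated.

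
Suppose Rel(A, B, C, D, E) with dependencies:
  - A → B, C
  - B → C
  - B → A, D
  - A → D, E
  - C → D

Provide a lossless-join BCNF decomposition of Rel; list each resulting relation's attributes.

{A, B, C, E}; {C, D}

Candidate keys of the original relation: {A}, {B}.
In {A, B, C, D, E}, {C} is not a superkey ({C}⁺ restricted to this set is {C, D}), so split on C → D into {C, D} and {A, B, C, E}.
{C, D}: every determinant is a superkey — BCNF.
{A, B, C, E}: every determinant is a superkey — BCNF.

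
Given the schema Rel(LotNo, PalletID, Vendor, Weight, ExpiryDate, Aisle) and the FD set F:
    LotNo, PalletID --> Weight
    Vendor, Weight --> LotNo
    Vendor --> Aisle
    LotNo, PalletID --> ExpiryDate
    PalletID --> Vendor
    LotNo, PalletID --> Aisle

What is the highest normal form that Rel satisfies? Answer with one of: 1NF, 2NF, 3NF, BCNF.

1NF

Candidate keys: {LotNo, PalletID}, {PalletID, Weight}. Prime attributes: {LotNo, PalletID, Weight}.
For Vendor, Weight --> LotNo we have {Vendor, Weight}⁺ = {Aisle, LotNo, Vendor, Weight}; {Vendor, Weight} is not a superkey, so BCNF fails.
Because {Aisle} is non-prime and the left side of Vendor --> Aisle is not a superkey, the relation is not in 3NF.
The proper key subset {PalletID} of {LotNo, PalletID} determines non-prime {Aisle, Vendor}, so the relation is not even in 2NF.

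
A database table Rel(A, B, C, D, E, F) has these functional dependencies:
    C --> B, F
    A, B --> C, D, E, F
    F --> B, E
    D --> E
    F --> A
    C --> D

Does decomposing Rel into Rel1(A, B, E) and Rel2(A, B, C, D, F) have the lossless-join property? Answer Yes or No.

Yes

Common attributes: {A, B}; their closure is {A, B, C, D, E, F}.
This includes all of Rel1, so the common attributes are a superkey of Rel1 — the join is lossless.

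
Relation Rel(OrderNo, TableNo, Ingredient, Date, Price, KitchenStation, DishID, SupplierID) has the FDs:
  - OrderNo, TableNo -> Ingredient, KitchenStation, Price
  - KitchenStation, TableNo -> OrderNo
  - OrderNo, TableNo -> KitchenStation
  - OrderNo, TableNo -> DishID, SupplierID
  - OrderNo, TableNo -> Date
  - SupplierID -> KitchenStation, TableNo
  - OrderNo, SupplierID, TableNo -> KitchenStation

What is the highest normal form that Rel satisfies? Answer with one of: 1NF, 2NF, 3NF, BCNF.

BCNF

Candidate keys: {KitchenStation, TableNo}, {OrderNo, TableNo}, {SupplierID}. Prime attributes: {KitchenStation, OrderNo, SupplierID, TableNo}.
Every FD has a superkey on the left, so the relation is in BCNF.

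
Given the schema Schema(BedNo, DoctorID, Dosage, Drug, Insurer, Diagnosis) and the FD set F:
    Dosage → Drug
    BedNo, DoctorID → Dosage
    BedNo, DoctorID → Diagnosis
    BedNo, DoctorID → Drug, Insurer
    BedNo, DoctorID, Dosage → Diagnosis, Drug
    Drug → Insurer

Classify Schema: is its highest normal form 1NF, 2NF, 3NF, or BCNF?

Candidate key: {BedNo, DoctorID}. Prime attributes: {BedNo, DoctorID}.
For Dosage → Drug we have {Dosage}⁺ = {Dosage, Drug, Insurer}; {Dosage} is not a superkey, so BCNF fails.
Dosage → Drug has non-prime {Drug} on the right and a non-superkey on the left, so 3NF fails.
No proper subset of a key has a non-prime attribute in its closure, so there is no partial dependency; 2NF holds.

2NF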